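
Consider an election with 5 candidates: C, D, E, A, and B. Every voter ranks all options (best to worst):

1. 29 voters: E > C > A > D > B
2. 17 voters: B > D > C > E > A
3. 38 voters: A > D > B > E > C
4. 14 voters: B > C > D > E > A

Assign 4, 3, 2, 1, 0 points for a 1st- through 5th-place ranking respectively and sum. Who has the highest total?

D

C: 29·3 + 17·2 + 38·0 + 14·3 = 163
D: 29·1 + 17·3 + 38·3 + 14·2 = 222
E: 29·4 + 17·1 + 38·1 + 14·1 = 185
A: 29·2 + 17·0 + 38·4 + 14·0 = 210
B: 29·0 + 17·4 + 38·2 + 14·4 = 200
D has the highest Borda score (222).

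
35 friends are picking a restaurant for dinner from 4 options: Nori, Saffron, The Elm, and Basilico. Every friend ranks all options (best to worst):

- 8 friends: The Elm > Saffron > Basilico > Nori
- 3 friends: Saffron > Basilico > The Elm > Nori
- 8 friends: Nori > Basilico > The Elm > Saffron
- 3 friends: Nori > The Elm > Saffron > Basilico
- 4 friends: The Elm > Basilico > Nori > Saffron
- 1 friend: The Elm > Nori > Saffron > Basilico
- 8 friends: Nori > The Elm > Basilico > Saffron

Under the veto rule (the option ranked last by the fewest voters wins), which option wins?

Last-place votes: Nori 11, Saffron 20, The Elm 0, Basilico 4.
The Elm is ranked last by the fewest voters, so The Elm wins.

The Elm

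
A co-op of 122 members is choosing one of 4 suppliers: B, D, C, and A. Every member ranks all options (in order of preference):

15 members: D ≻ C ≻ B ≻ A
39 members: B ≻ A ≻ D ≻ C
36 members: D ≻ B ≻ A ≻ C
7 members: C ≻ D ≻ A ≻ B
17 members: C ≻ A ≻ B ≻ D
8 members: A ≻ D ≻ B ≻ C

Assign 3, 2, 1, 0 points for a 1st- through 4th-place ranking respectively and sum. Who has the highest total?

B

B: 15·1 + 39·3 + 36·2 + 7·0 + 17·1 + 8·1 = 229
D: 15·3 + 39·1 + 36·3 + 7·2 + 17·0 + 8·2 = 222
C: 15·2 + 39·0 + 36·0 + 7·3 + 17·3 + 8·0 = 102
A: 15·0 + 39·2 + 36·1 + 7·1 + 17·2 + 8·3 = 179
B has the highest Borda score (229).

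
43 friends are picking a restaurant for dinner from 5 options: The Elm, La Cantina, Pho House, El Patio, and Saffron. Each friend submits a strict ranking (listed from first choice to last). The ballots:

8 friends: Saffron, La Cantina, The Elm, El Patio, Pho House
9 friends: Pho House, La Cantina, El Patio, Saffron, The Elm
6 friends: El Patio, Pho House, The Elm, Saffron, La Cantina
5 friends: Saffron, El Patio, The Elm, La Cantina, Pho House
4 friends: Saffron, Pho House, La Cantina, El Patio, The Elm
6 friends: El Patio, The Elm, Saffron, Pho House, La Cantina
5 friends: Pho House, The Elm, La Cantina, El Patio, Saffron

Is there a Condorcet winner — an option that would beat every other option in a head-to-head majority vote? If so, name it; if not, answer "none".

Checking pairwise contests:
Pho House beats The Elm 24–19.
The Elm beats La Cantina 22–21.
El Patio beats Pho House 25–18.
La Cantina beats El Patio 26–17.
El Patio beats Saffron 26–17.
Every option loses at least one head-to-head, so there is no Condorcet winner.

none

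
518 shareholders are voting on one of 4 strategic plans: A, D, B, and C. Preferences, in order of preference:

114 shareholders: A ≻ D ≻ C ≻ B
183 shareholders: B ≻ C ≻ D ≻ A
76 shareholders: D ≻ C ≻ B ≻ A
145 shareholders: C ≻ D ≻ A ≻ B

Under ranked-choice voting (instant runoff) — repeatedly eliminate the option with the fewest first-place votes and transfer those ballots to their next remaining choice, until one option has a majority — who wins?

Round 1: A 114, D 76, B 183, C 145. Eliminate D.
Round 2: A 114, B 183, C 221. Eliminate A.
Round 3: B 183, C 335. C has a majority.

C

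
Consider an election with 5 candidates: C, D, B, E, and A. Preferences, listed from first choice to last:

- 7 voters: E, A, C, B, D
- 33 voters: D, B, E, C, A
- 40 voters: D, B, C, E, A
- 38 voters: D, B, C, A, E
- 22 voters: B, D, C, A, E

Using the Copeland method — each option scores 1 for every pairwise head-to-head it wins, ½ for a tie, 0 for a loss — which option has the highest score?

C: beats E and A; loses to D and B → score 2.
D: beats C, B, E, and A → score 4.
B: beats C, E, and A; loses to D → score 3.
E: beats A; loses to C, D, and B → score 1.
A: loses to C, D, B, and E → score 0.
D has the best pairwise record.

D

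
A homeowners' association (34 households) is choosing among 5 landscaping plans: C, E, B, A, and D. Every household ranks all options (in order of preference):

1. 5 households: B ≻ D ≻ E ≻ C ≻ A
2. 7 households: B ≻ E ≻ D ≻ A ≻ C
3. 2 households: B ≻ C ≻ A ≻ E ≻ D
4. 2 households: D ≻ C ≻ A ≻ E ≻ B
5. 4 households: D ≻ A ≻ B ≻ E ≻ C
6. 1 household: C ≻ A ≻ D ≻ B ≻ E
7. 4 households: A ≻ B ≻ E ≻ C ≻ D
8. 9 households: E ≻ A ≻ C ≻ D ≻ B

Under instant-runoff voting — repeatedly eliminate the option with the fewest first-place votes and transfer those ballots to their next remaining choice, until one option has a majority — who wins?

B

Round 1: C 1, E 9, B 14, A 4, D 6. Eliminate C.
Round 2: E 9, B 14, A 5, D 6. Eliminate A.
Round 3: E 9, B 18, D 7. B has a majority.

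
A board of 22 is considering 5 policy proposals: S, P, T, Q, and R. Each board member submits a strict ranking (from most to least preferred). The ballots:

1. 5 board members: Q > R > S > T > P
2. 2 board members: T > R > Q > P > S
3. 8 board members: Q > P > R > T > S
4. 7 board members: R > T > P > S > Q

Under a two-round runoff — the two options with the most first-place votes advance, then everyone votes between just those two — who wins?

Round 1 first-place votes: S 0, P 0, T 2, Q 13, R 7.
Q and R advance.
Runoff: Q is preferred to R by 13 voters; R by 9.
Q wins the runoff.

Q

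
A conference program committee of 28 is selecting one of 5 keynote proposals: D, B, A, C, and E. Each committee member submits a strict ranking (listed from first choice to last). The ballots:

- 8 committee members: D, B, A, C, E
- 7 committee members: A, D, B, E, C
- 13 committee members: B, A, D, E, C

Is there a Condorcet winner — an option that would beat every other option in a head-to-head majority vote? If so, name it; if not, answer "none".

none

Checking pairwise contests:
A beats D 20–8.
D beats B 15–13.
B beats A 21–7.
D beats C 28–0.
D beats E 28–0.
Every option loses at least one head-to-head, so there is no Condorcet winner.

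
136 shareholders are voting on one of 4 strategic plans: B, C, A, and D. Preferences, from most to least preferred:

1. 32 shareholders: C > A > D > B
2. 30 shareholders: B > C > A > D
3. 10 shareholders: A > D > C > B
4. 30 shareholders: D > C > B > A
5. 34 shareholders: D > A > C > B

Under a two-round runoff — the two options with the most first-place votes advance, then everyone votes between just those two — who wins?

Round 1 first-place votes: B 30, C 32, A 10, D 64.
D and C advance.
Runoff: D is preferred to C by 74 voters; C by 62.
D wins the runoff.

D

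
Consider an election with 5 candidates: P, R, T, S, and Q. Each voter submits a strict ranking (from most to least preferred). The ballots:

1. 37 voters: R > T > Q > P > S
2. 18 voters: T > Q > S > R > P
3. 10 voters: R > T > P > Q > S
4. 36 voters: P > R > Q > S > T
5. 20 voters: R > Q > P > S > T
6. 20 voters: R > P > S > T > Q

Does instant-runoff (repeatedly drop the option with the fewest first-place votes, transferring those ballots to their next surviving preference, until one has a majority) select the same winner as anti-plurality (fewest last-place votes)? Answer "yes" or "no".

yes

Instant-runoff — R1 P 36, R 87, T 18, S 0, Q 0 (R winner). Winner: R.
Anti-plurality — last-place votes: P 18, R 0, T 56, S 47, Q 20. Winner: R.
The two methods agree.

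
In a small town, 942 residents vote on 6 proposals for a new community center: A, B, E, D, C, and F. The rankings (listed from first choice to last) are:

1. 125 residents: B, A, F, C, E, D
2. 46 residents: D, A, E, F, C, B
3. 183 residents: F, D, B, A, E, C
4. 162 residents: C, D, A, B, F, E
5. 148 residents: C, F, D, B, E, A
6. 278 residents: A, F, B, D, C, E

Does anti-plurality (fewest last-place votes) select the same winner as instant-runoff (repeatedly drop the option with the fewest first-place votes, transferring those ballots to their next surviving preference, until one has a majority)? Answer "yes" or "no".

Anti-plurality — last-place votes: A 148, B 46, E 440, D 125, C 183, F 0. Winner: F.
Instant-runoff — R1 A 278, B 125, E 0, D 46, C 310, F 183 (E out); R2 A 278, B 125, D 46, C 310, F 183 (D out); R3 A 324, B 125, C 310, F 183 (B out); R4 A 449, C 310, F 183 (F out); R5 A 632, C 310 (A winner). Winner: A.
The two methods disagree.

no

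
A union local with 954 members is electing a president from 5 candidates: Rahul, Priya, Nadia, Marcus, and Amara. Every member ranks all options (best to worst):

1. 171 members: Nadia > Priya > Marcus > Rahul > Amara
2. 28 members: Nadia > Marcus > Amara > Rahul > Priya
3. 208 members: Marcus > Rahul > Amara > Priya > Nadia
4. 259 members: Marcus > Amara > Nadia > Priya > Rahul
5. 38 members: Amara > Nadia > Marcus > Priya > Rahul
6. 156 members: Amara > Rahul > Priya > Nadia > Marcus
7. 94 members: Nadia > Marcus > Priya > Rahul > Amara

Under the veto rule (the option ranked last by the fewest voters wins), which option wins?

Last-place votes: Rahul 297, Priya 28, Nadia 208, Marcus 156, Amara 265.
Priya is ranked last by the fewest voters, so Priya wins.

Priya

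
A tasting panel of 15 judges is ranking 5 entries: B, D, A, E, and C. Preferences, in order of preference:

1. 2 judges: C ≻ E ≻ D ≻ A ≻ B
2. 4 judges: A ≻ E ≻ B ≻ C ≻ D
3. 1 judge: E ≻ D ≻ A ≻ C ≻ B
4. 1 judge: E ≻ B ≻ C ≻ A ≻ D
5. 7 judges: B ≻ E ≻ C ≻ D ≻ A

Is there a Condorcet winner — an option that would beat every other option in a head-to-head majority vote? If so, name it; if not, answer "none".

E

E vs B: 8–7 for E.
E vs D: 15–0 for E.
E vs A: 11–4 for E.
E vs C: 13–2 for E.
E beats every other option head-to-head.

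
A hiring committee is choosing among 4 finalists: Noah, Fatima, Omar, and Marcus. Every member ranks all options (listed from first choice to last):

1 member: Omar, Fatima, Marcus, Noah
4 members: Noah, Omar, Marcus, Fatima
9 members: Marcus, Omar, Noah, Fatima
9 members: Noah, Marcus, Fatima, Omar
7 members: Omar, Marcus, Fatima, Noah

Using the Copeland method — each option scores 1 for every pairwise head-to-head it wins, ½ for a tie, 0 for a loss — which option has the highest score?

Marcus

Noah: beats Fatima; loses to Omar and Marcus → score 1.
Fatima: loses to Noah, Omar, and Marcus → score 0.
Omar: beats Noah and Fatima; loses to Marcus → score 2.
Marcus: beats Noah, Fatima, and Omar → score 3.
Marcus has the best pairwise record.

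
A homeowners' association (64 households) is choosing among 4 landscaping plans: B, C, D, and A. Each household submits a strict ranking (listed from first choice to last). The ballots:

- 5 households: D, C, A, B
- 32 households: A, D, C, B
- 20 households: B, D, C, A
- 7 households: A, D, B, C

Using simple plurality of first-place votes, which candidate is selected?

First-place votes: B 20, C 0, D 5, A 39.
A has the most first-place votes.

A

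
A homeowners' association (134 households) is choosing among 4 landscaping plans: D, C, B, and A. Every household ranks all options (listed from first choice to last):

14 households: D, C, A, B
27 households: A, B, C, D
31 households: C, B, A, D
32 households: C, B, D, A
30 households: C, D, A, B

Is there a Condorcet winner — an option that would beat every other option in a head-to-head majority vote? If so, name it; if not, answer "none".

C vs D: 120–14 for C.
C vs B: 107–27 for C.
C vs A: 107–27 for C.
C beats every other option head-to-head.

C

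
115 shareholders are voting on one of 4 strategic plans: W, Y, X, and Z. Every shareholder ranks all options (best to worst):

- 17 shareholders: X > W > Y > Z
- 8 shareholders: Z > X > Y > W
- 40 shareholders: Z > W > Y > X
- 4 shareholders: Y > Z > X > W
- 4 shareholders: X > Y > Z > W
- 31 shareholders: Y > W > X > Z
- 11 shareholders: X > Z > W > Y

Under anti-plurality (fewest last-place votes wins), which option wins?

Last-place votes: W 16, Y 11, X 40, Z 48.
Y is ranked last by the fewest voters, so Y wins.

Y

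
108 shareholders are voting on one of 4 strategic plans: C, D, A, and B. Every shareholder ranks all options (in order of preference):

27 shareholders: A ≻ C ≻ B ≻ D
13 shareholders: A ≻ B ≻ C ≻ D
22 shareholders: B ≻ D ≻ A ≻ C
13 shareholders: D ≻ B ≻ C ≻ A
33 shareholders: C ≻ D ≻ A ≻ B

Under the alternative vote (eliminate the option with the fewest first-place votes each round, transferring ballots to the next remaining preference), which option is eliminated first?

Round 1: C 33, D 13, A 40, B 22. Eliminate D.

D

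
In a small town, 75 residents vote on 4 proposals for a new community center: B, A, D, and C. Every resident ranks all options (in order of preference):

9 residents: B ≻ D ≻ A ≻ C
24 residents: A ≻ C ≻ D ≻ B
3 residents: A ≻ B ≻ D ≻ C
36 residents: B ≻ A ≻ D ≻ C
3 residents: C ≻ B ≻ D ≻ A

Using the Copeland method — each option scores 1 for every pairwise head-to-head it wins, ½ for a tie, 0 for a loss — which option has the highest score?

B: beats A, D, and C → score 3.
A: beats D and C; loses to B → score 2.
D: beats C; loses to B and A → score 1.
C: loses to B, A, and D → score 0.
B has the best pairwise record.

B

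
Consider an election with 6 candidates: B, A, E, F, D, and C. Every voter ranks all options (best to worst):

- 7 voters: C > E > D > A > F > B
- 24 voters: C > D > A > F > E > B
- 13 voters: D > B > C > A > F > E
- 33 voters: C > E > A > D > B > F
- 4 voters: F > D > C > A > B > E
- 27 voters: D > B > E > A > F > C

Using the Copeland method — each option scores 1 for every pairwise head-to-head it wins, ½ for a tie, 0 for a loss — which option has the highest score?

B: beats F; loses to A, E, D, and C → score 1.
A: beats B and F; loses to E, D, and C → score 2.
E: beats B, A, and F; loses to D and C → score 3.
F: loses to B, A, E, D, and C → score 0.
D: beats B, A, E, and F; loses to C → score 4.
C: beats B, A, E, F, and D → score 5.
C has the best pairwise record.

C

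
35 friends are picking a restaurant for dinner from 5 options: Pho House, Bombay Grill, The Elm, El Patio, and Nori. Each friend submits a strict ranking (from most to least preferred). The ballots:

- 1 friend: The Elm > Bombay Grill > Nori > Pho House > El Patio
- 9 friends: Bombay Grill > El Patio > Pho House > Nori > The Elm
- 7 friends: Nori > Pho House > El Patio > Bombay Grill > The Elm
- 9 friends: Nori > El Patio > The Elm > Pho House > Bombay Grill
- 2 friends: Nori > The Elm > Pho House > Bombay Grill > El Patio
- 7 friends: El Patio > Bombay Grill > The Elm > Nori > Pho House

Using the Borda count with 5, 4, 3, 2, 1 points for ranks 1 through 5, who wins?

Pho House: 1·2 + 9·3 + 7·4 + 9·2 + 2·3 + 7·1 = 88
Bombay Grill: 1·4 + 9·5 + 7·2 + 9·1 + 2·2 + 7·4 = 104
The Elm: 1·5 + 9·1 + 7·1 + 9·3 + 2·4 + 7·3 = 77
El Patio: 1·1 + 9·4 + 7·3 + 9·4 + 2·1 + 7·5 = 131
Nori: 1·3 + 9·2 + 7·5 + 9·5 + 2·5 + 7·2 = 125
El Patio has the highest Borda score (131).

El Patio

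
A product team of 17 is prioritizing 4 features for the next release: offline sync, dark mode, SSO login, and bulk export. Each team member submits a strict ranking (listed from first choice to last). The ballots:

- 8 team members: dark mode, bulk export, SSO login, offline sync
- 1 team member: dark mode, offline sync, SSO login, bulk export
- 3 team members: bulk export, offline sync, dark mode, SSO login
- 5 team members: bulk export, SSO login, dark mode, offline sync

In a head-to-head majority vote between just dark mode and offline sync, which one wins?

Voters preferring dark mode to offline sync: 14; preferring offline sync to dark mode: 3.
dark mode wins the head-to-head.

dark mode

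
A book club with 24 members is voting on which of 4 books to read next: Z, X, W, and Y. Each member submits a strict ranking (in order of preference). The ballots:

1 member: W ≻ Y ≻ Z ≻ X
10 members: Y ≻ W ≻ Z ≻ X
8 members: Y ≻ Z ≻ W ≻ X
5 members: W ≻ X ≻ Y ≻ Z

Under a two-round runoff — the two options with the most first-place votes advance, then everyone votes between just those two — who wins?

Round 1 first-place votes: Z 0, X 0, W 6, Y 18.
Y and W advance.
Runoff: Y is preferred to W by 18 voters; W by 6.
Y wins the runoff.

Y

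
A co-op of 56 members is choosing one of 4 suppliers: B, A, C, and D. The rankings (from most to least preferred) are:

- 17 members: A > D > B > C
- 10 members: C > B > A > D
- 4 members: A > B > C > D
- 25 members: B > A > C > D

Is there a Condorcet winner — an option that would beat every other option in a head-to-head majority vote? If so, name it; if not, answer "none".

B vs A: 35–21 for B.
B vs C: 46–10 for B.
B vs D: 39–17 for B.
B beats every other option head-to-head.

B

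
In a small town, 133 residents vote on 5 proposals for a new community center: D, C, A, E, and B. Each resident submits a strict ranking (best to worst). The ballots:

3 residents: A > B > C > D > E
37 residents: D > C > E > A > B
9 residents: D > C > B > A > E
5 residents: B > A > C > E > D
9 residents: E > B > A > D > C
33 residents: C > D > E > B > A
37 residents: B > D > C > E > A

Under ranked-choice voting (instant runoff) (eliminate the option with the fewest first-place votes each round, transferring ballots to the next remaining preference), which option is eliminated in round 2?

E

Round 1: D 46, C 33, A 3, E 9, B 42. Eliminate A.
Round 2: D 46, C 33, E 9, B 45. Eliminate E.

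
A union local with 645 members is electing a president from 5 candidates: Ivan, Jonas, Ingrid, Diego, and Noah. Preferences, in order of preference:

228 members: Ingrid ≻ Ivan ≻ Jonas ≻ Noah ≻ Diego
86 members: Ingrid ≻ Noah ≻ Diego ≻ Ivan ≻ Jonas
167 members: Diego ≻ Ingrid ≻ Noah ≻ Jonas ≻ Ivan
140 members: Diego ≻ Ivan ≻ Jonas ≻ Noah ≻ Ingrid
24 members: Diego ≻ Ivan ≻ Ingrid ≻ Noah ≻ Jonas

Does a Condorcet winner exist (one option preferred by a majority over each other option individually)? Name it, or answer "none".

Diego vs Ivan: 417–228 for Diego.
Diego vs Jonas: 417–228 for Diego.
Diego vs Ingrid: 331–314 for Diego.
Diego vs Noah: 331–314 for Diego.
Diego beats every other option head-to-head.

Diego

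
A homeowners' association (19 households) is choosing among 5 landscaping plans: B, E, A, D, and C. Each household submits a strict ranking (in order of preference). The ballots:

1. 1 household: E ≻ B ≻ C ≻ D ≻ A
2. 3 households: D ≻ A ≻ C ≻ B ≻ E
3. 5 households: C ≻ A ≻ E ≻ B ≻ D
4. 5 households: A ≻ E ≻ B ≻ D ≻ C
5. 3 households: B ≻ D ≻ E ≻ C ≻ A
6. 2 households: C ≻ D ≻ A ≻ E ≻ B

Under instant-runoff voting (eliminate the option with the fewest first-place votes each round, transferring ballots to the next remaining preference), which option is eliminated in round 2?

D

Round 1: B 3, E 1, A 5, D 3, C 7. Eliminate E.
Round 2: B 4, A 5, D 3, C 7. Eliminate D.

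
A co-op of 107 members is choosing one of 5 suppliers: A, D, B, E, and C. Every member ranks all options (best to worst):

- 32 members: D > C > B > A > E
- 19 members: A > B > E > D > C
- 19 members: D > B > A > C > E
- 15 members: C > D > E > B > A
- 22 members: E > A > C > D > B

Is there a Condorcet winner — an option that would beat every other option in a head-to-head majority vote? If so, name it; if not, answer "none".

D vs A: 66–41 for D.
D vs B: 88–19 for D.
D vs E: 66–41 for D.
D vs C: 70–37 for D.
D beats every other option head-to-head.

D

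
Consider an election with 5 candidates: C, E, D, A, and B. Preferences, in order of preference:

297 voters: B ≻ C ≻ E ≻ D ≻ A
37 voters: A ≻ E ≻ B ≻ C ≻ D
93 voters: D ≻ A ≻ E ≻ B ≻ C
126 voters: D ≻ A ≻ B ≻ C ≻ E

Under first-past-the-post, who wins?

B

First-place votes: C 0, E 0, D 219, A 37, B 297.
B has the most first-place votes.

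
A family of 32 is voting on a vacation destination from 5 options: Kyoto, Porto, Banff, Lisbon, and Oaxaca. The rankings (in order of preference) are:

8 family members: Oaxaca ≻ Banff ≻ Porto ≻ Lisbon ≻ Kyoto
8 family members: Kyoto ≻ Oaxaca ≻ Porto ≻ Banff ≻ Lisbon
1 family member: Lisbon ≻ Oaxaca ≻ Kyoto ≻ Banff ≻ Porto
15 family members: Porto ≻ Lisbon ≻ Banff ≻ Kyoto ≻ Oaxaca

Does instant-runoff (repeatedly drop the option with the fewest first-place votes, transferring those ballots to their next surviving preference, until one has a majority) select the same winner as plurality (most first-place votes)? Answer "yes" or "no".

no

Instant-runoff — R1 Kyoto 8, Porto 15, Banff 0, Lisbon 1, Oaxaca 8 (Banff out); R2 Kyoto 8, Porto 15, Lisbon 1, Oaxaca 8 (Lisbon out); R3 Kyoto 8, Porto 15, Oaxaca 9 (Kyoto out); R4 Porto 15, Oaxaca 17 (Oaxaca winner). Winner: Oaxaca.
Plurality — first-place votes: Kyoto 8, Porto 15, Banff 0, Lisbon 1, Oaxaca 8. Winner: Porto.
The two methods disagree.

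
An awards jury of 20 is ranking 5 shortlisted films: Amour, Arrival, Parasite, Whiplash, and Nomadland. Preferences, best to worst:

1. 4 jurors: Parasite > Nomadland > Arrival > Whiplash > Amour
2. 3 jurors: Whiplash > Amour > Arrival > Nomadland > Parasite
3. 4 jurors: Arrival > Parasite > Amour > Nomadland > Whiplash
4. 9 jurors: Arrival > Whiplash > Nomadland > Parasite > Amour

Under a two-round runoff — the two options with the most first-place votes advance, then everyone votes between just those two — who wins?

Round 1 first-place votes: Amour 0, Arrival 13, Parasite 4, Whiplash 3, Nomadland 0.
Arrival and Parasite advance.
Runoff: Arrival is preferred to Parasite by 16 voters; Parasite by 4.
Arrival wins the runoff.

Arrival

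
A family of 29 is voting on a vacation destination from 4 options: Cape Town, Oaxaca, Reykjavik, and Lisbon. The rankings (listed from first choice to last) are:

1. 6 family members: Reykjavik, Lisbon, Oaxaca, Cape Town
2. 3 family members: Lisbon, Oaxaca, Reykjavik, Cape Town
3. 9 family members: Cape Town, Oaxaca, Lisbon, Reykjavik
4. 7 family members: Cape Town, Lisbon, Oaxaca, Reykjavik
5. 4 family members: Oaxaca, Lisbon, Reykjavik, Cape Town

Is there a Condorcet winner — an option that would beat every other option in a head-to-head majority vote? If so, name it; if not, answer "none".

Cape Town vs Oaxaca: 16–13 for Cape Town.
Cape Town vs Reykjavik: 16–13 for Cape Town.
Cape Town vs Lisbon: 16–13 for Cape Town.
Cape Town beats every other option head-to-head.

Cape Town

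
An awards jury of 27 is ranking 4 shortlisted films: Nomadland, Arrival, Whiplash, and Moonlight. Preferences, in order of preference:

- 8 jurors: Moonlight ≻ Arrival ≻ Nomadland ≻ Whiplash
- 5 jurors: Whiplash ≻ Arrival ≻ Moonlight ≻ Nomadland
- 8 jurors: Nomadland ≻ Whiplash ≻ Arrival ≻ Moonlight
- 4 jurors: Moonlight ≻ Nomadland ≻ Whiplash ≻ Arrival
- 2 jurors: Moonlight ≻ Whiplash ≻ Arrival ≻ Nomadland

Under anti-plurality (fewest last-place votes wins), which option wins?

Last-place votes: Nomadland 7, Arrival 4, Whiplash 8, Moonlight 8.
Arrival is ranked last by the fewest voters, so Arrival wins.

Arrival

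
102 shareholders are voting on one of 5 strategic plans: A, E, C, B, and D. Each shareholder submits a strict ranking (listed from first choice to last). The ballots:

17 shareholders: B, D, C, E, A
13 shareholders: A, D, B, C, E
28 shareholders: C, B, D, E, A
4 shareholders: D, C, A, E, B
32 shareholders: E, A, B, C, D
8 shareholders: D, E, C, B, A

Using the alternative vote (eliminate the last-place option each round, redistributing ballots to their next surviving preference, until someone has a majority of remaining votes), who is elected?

C

Round 1: A 13, E 32, C 28, B 17, D 12. Eliminate D.
Round 2: A 13, E 40, C 32, B 17. Eliminate A.
Round 3: E 40, C 32, B 30. Eliminate B.
Round 4: E 40, C 62. C has a majority.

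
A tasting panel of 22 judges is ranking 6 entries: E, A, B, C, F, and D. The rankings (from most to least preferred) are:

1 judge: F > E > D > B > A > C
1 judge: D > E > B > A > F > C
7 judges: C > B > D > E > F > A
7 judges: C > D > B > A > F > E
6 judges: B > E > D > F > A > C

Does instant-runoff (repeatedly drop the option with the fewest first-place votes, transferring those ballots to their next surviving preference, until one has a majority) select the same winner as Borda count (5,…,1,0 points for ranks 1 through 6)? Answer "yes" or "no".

Instant-runoff — R1 E 0, A 0, B 6, C 14, F 1, D 1 (C winner). Winner: C.
Borda — scores: E 46, A 23, B 84, C 70, F 32, D 75. Winner: B.
The two methods disagree.

no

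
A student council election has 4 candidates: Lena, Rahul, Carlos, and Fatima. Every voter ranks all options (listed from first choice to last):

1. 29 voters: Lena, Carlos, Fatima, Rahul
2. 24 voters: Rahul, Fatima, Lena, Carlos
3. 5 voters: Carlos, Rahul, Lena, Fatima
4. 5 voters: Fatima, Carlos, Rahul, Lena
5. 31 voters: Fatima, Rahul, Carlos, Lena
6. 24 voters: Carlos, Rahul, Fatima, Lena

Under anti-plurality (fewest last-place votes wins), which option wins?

Last-place votes: Lena 60, Rahul 29, Carlos 24, Fatima 5.
Fatima is ranked last by the fewest voters, so Fatima wins.

Fatima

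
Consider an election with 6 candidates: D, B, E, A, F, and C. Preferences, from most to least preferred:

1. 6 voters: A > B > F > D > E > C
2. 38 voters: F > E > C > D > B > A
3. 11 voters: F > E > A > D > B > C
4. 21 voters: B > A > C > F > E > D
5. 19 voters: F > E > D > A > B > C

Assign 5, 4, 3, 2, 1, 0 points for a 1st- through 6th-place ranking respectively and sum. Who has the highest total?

D: 6·2 + 38·2 + 11·2 + 21·0 + 19·3 = 167
B: 6·4 + 38·1 + 11·1 + 21·5 + 19·1 = 197
E: 6·1 + 38·4 + 11·4 + 21·1 + 19·4 = 299
A: 6·5 + 38·0 + 11·3 + 21·4 + 19·2 = 185
F: 6·3 + 38·5 + 11·5 + 21·2 + 19·5 = 400
C: 6·0 + 38·3 + 11·0 + 21·3 + 19·0 = 177
F has the highest Borda score (400).

F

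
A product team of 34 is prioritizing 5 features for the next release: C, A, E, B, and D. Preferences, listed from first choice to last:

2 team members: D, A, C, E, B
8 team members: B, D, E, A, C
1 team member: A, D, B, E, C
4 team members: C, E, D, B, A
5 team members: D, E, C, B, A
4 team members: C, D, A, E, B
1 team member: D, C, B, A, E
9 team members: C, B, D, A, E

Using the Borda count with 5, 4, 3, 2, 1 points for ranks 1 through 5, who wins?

C: 2·3 + 8·1 + 1·1 + 4·5 + 5·3 + 4·5 + 1·4 + 9·5 = 119
A: 2·4 + 8·2 + 1·5 + 4·1 + 5·1 + 4·3 + 1·2 + 9·2 = 70
E: 2·2 + 8·3 + 1·2 + 4·4 + 5·4 + 4·2 + 1·1 + 9·1 = 84
B: 2·1 + 8·5 + 1·3 + 4·2 + 5·2 + 4·1 + 1·3 + 9·4 = 106
D: 2·5 + 8·4 + 1·4 + 4·3 + 5·5 + 4·4 + 1·5 + 9·3 = 131
D has the highest Borda score (131).

D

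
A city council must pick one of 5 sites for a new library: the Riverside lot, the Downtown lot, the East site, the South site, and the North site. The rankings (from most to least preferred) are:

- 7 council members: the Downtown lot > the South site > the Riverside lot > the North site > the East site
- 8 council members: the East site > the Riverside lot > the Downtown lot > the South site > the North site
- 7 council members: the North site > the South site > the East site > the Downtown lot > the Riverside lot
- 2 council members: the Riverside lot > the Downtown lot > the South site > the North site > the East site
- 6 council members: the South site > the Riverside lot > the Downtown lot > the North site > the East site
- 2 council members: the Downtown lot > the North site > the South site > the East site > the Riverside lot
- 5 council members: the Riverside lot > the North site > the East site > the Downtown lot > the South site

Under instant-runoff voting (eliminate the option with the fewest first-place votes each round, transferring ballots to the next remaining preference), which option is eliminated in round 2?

the North site

Round 1: the Riverside lot 7, the Downtown lot 9, the East site 8, the South site 6, the North site 7. Eliminate the South site.
Round 2: the Riverside lot 13, the Downtown lot 9, the East site 8, the North site 7. Eliminate the North site.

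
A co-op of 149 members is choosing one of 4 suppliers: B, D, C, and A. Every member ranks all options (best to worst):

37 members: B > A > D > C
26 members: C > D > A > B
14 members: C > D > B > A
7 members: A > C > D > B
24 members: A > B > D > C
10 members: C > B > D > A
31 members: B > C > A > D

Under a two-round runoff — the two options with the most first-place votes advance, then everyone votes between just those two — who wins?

B

Round 1 first-place votes: B 68, D 0, C 50, A 31.
B and C advance.
Runoff: B is preferred to C by 92 voters; C by 57.
B wins the runoff.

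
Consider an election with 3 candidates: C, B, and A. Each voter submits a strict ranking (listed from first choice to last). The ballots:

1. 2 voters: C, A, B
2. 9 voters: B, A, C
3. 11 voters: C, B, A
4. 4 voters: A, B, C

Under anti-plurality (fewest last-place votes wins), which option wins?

Last-place votes: C 13, B 2, A 11.
B is ranked last by the fewest voters, so B wins.

B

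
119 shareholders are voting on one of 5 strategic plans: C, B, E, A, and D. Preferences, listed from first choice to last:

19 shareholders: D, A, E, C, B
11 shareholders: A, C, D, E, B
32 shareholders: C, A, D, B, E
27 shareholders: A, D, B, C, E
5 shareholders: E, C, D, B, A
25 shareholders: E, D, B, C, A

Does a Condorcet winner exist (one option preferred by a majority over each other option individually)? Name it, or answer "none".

Checking pairwise contests:
D beats C 71–48.
C beats B 67–52.
C beats E 70–49.
C beats A 62–57.
A beats D 70–49.
Every option loses at least one head-to-head, so there is no Condorcet winner.

none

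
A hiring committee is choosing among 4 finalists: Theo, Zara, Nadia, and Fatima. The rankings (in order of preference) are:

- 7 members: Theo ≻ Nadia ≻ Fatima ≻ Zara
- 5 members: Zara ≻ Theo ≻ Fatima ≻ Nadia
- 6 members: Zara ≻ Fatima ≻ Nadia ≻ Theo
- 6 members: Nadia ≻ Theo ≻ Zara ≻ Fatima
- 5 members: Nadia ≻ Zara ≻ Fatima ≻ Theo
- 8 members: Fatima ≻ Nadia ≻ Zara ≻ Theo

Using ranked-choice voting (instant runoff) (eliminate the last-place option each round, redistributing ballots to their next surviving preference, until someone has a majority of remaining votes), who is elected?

Nadia

Round 1: Theo 7, Zara 11, Nadia 11, Fatima 8. Eliminate Theo.
Round 2: Zara 11, Nadia 18, Fatima 8. Eliminate Fatima.
Round 3: Zara 11, Nadia 26. Nadia has a majority.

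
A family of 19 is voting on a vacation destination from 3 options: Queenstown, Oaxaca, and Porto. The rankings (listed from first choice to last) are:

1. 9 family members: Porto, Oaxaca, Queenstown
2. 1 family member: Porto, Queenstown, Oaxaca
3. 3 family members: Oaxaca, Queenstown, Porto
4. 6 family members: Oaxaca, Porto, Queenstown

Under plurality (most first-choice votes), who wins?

Porto

First-place votes: Queenstown 0, Oaxaca 9, Porto 10.
Porto has the most first-place votes.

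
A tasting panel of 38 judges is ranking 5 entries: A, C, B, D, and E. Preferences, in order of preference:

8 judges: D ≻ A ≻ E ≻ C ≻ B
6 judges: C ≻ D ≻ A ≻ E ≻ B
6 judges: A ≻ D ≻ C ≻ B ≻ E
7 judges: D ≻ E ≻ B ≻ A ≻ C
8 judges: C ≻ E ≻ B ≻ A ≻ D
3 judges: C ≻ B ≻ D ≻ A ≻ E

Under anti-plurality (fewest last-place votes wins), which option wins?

A

Last-place votes: A 0, C 7, B 14, D 8, E 9.
A is ranked last by the fewest voters, so A wins.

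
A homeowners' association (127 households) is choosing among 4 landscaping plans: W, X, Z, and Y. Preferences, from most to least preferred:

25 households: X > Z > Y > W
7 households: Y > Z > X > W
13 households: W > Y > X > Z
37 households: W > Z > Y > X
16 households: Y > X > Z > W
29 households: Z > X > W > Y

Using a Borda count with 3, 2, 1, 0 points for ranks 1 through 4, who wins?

Z

W: 25·0 + 7·0 + 13·3 + 37·3 + 16·0 + 29·1 = 179
X: 25·3 + 7·1 + 13·1 + 37·0 + 16·2 + 29·2 = 185
Z: 25·2 + 7·2 + 13·0 + 37·2 + 16·1 + 29·3 = 241
Y: 25·1 + 7·3 + 13·2 + 37·1 + 16·3 + 29·0 = 157
Z has the highest Borda score (241).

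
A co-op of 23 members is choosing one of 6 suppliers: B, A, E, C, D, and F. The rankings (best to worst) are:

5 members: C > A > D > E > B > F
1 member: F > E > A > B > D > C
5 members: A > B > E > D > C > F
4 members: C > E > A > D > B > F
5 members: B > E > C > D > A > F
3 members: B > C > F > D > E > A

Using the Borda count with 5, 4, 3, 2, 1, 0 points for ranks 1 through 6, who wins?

C

B: 5·1 + 1·2 + 5·4 + 4·1 + 5·5 + 3·5 = 71
A: 5·4 + 1·3 + 5·5 + 4·3 + 5·1 + 3·0 = 65
E: 5·2 + 1·4 + 5·3 + 4·4 + 5·4 + 3·1 = 68
C: 5·5 + 1·0 + 5·1 + 4·5 + 5·3 + 3·4 = 77
D: 5·3 + 1·1 + 5·2 + 4·2 + 5·2 + 3·2 = 50
F: 5·0 + 1·5 + 5·0 + 4·0 + 5·0 + 3·3 = 14
C has the highest Borda score (77).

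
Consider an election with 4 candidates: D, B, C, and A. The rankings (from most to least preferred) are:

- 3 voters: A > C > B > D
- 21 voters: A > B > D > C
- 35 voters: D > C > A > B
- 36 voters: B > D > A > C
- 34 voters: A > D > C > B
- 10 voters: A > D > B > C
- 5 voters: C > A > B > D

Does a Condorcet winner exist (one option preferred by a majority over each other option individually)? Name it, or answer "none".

A

A vs D: 73–71 for A.
A vs B: 108–36 for A.
A vs C: 104–40 for A.
A beats every other option head-to-head.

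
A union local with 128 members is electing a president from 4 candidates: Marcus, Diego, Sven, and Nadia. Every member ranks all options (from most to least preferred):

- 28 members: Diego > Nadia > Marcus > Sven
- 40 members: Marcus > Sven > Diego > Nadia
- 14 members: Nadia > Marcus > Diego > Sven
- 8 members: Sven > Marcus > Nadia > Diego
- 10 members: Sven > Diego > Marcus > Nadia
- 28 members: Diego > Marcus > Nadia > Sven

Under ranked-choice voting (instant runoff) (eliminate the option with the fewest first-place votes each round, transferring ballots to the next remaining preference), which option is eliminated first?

Round 1: Marcus 40, Diego 56, Sven 18, Nadia 14. Eliminate Nadia.

Nadia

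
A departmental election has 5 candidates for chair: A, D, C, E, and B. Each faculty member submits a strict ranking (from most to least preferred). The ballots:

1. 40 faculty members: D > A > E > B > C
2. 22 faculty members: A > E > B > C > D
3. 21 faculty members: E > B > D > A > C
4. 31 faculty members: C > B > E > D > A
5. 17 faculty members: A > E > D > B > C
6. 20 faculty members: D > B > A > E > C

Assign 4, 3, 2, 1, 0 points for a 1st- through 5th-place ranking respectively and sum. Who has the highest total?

A: 40·3 + 22·4 + 21·1 + 31·0 + 17·4 + 20·2 = 337
D: 40·4 + 22·0 + 21·2 + 31·1 + 17·2 + 20·4 = 347
C: 40·0 + 22·1 + 21·0 + 31·4 + 17·0 + 20·0 = 146
E: 40·2 + 22·3 + 21·4 + 31·2 + 17·3 + 20·1 = 363
B: 40·1 + 22·2 + 21·3 + 31·3 + 17·1 + 20·3 = 317
E has the highest Borda score (363).

E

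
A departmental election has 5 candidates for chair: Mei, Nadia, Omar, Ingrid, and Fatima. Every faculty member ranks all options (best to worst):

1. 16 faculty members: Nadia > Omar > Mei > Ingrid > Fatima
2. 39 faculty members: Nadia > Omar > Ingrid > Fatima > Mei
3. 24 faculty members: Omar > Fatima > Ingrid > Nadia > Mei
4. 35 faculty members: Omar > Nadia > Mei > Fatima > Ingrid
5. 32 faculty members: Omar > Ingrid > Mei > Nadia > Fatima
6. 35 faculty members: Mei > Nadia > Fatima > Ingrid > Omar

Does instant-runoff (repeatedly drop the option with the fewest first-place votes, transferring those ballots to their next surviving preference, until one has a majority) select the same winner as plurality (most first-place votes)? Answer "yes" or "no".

Instant-runoff — R1 Mei 35, Nadia 55, Omar 91, Ingrid 0, Fatima 0 (Omar winner). Winner: Omar.
Plurality — first-place votes: Mei 35, Nadia 55, Omar 91, Ingrid 0, Fatima 0. Winner: Omar.
The two methods agree.

yes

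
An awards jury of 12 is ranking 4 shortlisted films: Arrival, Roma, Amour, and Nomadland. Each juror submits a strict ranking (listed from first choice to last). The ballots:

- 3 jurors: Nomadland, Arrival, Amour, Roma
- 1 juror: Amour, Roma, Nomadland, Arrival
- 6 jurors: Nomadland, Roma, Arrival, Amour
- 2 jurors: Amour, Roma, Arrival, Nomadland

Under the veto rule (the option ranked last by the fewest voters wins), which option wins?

Last-place votes: Arrival 1, Roma 3, Amour 6, Nomadland 2.
Arrival is ranked last by the fewest voters, so Arrival wins.

Arrival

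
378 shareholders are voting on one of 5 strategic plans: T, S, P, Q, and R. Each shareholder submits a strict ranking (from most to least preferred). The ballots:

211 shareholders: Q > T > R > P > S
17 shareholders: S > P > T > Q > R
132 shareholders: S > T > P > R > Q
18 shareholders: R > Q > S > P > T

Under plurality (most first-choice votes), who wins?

Q

First-place votes: T 0, S 149, P 0, Q 211, R 18.
Q has the most first-place votes.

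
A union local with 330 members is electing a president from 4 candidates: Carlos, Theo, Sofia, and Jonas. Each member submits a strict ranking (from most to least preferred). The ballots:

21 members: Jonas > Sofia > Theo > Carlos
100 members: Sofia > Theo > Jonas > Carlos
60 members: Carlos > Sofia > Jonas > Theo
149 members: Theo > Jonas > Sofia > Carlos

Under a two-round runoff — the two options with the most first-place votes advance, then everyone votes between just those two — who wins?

Round 1 first-place votes: Carlos 60, Theo 149, Sofia 100, Jonas 21.
Theo and Sofia advance.
Runoff: Theo is preferred to Sofia by 149 voters; Sofia by 181.
Sofia wins the runoff.

Sofia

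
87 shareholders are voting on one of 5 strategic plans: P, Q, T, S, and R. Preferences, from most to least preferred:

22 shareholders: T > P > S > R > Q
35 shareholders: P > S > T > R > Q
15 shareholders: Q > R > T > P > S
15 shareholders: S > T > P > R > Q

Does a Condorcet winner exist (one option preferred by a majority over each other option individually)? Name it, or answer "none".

Checking pairwise contests:
T beats P 52–35.
P beats Q 72–15.
S beats T 50–37.
P beats S 72–15.
P beats R 72–15.
Every option loses at least one head-to-head, so there is no Condorcet winner.

none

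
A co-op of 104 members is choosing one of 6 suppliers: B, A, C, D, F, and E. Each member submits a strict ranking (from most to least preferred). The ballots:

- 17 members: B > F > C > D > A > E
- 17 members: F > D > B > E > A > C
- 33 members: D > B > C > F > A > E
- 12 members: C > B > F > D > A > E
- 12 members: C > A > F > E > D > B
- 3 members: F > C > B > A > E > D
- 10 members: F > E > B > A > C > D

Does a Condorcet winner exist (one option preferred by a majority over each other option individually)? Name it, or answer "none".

none

Checking pairwise contests:
D beats B 62–42.
B beats A 92–12.
B beats C 77–27.
C beats D 54–50.
B beats F 62–42.
B beats E 82–22.
Every option loses at least one head-to-head, so there is no Condorcet winner.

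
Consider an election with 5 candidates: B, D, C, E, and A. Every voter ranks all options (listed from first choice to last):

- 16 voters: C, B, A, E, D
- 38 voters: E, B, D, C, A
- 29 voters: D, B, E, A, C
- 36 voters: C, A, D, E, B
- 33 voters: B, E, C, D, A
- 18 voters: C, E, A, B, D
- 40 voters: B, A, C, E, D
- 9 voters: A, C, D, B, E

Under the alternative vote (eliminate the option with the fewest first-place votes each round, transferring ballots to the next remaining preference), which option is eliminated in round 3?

Round 1: B 73, D 29, C 70, E 38, A 9. Eliminate A.
Round 2: B 73, D 29, C 79, E 38. Eliminate D.
Round 3: B 102, C 79, E 38. Eliminate E.

E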